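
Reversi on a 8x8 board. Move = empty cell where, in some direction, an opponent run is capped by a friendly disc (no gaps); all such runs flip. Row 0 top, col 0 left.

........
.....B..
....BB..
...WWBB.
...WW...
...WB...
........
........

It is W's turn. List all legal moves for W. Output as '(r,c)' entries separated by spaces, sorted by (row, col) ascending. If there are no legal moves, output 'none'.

Answer: (0,6) (1,4) (1,6) (2,6) (3,7) (5,5) (6,4) (6,5)

Derivation:
(0,4): no bracket -> illegal
(0,5): no bracket -> illegal
(0,6): flips 2 -> legal
(1,3): no bracket -> illegal
(1,4): flips 1 -> legal
(1,6): flips 1 -> legal
(2,3): no bracket -> illegal
(2,6): flips 1 -> legal
(2,7): no bracket -> illegal
(3,7): flips 2 -> legal
(4,5): no bracket -> illegal
(4,6): no bracket -> illegal
(4,7): no bracket -> illegal
(5,5): flips 1 -> legal
(6,3): no bracket -> illegal
(6,4): flips 1 -> legal
(6,5): flips 1 -> legal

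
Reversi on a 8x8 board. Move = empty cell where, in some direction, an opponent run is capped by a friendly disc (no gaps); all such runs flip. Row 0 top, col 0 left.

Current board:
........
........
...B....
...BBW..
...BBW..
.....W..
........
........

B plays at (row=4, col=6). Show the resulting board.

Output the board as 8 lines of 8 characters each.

Place B at (4,6); scan 8 dirs for brackets.
Dir NW: opp run (3,5), next='.' -> no flip
Dir N: first cell '.' (not opp) -> no flip
Dir NE: first cell '.' (not opp) -> no flip
Dir W: opp run (4,5) capped by B -> flip
Dir E: first cell '.' (not opp) -> no flip
Dir SW: opp run (5,5), next='.' -> no flip
Dir S: first cell '.' (not opp) -> no flip
Dir SE: first cell '.' (not opp) -> no flip
All flips: (4,5)

Answer: ........
........
...B....
...BBW..
...BBBB.
.....W..
........
........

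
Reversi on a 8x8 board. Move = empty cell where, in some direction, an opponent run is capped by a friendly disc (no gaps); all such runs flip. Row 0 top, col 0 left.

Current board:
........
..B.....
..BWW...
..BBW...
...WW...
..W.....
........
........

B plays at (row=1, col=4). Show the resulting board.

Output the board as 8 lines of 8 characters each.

Answer: ........
..B.B...
..BBW...
..BBW...
...WW...
..W.....
........
........

Derivation:
Place B at (1,4); scan 8 dirs for brackets.
Dir NW: first cell '.' (not opp) -> no flip
Dir N: first cell '.' (not opp) -> no flip
Dir NE: first cell '.' (not opp) -> no flip
Dir W: first cell '.' (not opp) -> no flip
Dir E: first cell '.' (not opp) -> no flip
Dir SW: opp run (2,3) capped by B -> flip
Dir S: opp run (2,4) (3,4) (4,4), next='.' -> no flip
Dir SE: first cell '.' (not opp) -> no flip
All flips: (2,3)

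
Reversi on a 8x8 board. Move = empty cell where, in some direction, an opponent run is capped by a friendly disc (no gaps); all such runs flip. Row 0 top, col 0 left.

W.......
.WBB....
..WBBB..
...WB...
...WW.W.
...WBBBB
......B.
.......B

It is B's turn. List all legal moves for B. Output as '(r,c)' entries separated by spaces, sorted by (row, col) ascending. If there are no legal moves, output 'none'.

(0,1): no bracket -> illegal
(0,2): no bracket -> illegal
(1,0): flips 1 -> legal
(2,0): no bracket -> illegal
(2,1): flips 1 -> legal
(3,1): flips 1 -> legal
(3,2): flips 3 -> legal
(3,5): flips 1 -> legal
(3,6): flips 1 -> legal
(3,7): flips 1 -> legal
(4,2): flips 1 -> legal
(4,5): no bracket -> illegal
(4,7): no bracket -> illegal
(5,2): flips 2 -> legal
(6,2): no bracket -> illegal
(6,3): flips 3 -> legal
(6,4): no bracket -> illegal

Answer: (1,0) (2,1) (3,1) (3,2) (3,5) (3,6) (3,7) (4,2) (5,2) (6,3)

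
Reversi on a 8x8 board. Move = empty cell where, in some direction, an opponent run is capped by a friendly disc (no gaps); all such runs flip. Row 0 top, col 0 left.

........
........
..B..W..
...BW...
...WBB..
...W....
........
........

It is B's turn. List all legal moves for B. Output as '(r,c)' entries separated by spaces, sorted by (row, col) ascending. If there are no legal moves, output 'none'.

(1,4): no bracket -> illegal
(1,5): no bracket -> illegal
(1,6): no bracket -> illegal
(2,3): flips 1 -> legal
(2,4): flips 1 -> legal
(2,6): no bracket -> illegal
(3,2): no bracket -> illegal
(3,5): flips 1 -> legal
(3,6): no bracket -> illegal
(4,2): flips 1 -> legal
(5,2): no bracket -> illegal
(5,4): no bracket -> illegal
(6,2): flips 1 -> legal
(6,3): flips 2 -> legal
(6,4): no bracket -> illegal

Answer: (2,3) (2,4) (3,5) (4,2) (6,2) (6,3)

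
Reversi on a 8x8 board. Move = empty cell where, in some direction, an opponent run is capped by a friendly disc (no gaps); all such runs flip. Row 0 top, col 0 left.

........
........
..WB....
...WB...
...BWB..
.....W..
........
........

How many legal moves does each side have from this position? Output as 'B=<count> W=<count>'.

-- B to move --
(1,1): no bracket -> illegal
(1,2): no bracket -> illegal
(1,3): no bracket -> illegal
(2,1): flips 1 -> legal
(2,4): no bracket -> illegal
(3,1): no bracket -> illegal
(3,2): flips 1 -> legal
(3,5): no bracket -> illegal
(4,2): no bracket -> illegal
(4,6): no bracket -> illegal
(5,3): no bracket -> illegal
(5,4): flips 1 -> legal
(5,6): no bracket -> illegal
(6,4): no bracket -> illegal
(6,5): flips 1 -> legal
(6,6): no bracket -> illegal
B mobility = 4
-- W to move --
(1,2): no bracket -> illegal
(1,3): flips 1 -> legal
(1,4): no bracket -> illegal
(2,4): flips 2 -> legal
(2,5): no bracket -> illegal
(3,2): no bracket -> illegal
(3,5): flips 2 -> legal
(3,6): no bracket -> illegal
(4,2): flips 1 -> legal
(4,6): flips 1 -> legal
(5,2): no bracket -> illegal
(5,3): flips 1 -> legal
(5,4): no bracket -> illegal
(5,6): no bracket -> illegal
W mobility = 6

Answer: B=4 W=6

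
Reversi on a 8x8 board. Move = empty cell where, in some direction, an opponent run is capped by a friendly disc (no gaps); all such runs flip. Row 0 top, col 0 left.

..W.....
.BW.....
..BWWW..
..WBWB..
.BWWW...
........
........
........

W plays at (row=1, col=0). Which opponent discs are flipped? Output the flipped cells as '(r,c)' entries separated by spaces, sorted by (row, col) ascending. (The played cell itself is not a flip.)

Answer: (1,1)

Derivation:
Dir NW: edge -> no flip
Dir N: first cell '.' (not opp) -> no flip
Dir NE: first cell '.' (not opp) -> no flip
Dir W: edge -> no flip
Dir E: opp run (1,1) capped by W -> flip
Dir SW: edge -> no flip
Dir S: first cell '.' (not opp) -> no flip
Dir SE: first cell '.' (not opp) -> no flip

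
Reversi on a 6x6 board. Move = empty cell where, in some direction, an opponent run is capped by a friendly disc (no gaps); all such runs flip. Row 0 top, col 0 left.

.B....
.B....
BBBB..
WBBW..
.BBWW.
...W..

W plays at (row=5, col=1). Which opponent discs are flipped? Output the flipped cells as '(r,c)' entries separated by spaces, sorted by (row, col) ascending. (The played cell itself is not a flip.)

Answer: (4,2)

Derivation:
Dir NW: first cell '.' (not opp) -> no flip
Dir N: opp run (4,1) (3,1) (2,1) (1,1) (0,1), next=edge -> no flip
Dir NE: opp run (4,2) capped by W -> flip
Dir W: first cell '.' (not opp) -> no flip
Dir E: first cell '.' (not opp) -> no flip
Dir SW: edge -> no flip
Dir S: edge -> no flip
Dir SE: edge -> no flip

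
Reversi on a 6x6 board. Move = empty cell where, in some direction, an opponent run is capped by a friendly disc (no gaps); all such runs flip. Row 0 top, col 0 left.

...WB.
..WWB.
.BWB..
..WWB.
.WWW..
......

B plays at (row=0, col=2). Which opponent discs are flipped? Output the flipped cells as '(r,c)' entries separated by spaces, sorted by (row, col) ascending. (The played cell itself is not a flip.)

Answer: (0,3)

Derivation:
Dir NW: edge -> no flip
Dir N: edge -> no flip
Dir NE: edge -> no flip
Dir W: first cell '.' (not opp) -> no flip
Dir E: opp run (0,3) capped by B -> flip
Dir SW: first cell '.' (not opp) -> no flip
Dir S: opp run (1,2) (2,2) (3,2) (4,2), next='.' -> no flip
Dir SE: opp run (1,3), next='.' -> no flip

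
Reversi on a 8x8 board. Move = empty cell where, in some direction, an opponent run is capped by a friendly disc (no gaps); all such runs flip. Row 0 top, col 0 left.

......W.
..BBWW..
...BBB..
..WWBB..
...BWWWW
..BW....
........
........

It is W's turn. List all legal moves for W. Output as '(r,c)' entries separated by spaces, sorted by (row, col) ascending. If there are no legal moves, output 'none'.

(0,1): flips 3 -> legal
(0,2): flips 3 -> legal
(0,3): flips 2 -> legal
(0,4): no bracket -> illegal
(1,1): flips 2 -> legal
(1,6): no bracket -> illegal
(2,1): no bracket -> illegal
(2,2): no bracket -> illegal
(2,6): flips 1 -> legal
(3,6): flips 3 -> legal
(4,1): no bracket -> illegal
(4,2): flips 1 -> legal
(5,1): flips 1 -> legal
(5,4): flips 1 -> legal
(6,1): no bracket -> illegal
(6,2): no bracket -> illegal
(6,3): no bracket -> illegal

Answer: (0,1) (0,2) (0,3) (1,1) (2,6) (3,6) (4,2) (5,1) (5,4)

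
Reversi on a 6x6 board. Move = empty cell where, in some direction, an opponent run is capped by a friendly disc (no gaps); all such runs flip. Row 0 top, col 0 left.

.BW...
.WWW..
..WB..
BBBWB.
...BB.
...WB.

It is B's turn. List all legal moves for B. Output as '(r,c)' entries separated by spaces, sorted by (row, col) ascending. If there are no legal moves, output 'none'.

(0,0): flips 3 -> legal
(0,3): flips 2 -> legal
(0,4): flips 2 -> legal
(1,0): no bracket -> illegal
(1,4): no bracket -> illegal
(2,0): no bracket -> illegal
(2,1): flips 2 -> legal
(2,4): no bracket -> illegal
(4,2): no bracket -> illegal
(5,2): flips 1 -> legal

Answer: (0,0) (0,3) (0,4) (2,1) (5,2)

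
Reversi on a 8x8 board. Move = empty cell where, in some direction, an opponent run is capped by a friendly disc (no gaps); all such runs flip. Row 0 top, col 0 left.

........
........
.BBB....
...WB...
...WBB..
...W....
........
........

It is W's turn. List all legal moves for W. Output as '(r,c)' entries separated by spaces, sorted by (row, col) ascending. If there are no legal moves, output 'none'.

(1,0): no bracket -> illegal
(1,1): flips 1 -> legal
(1,2): no bracket -> illegal
(1,3): flips 1 -> legal
(1,4): no bracket -> illegal
(2,0): no bracket -> illegal
(2,4): no bracket -> illegal
(2,5): flips 1 -> legal
(3,0): no bracket -> illegal
(3,1): no bracket -> illegal
(3,2): no bracket -> illegal
(3,5): flips 2 -> legal
(3,6): no bracket -> illegal
(4,6): flips 2 -> legal
(5,4): no bracket -> illegal
(5,5): flips 1 -> legal
(5,6): no bracket -> illegal

Answer: (1,1) (1,3) (2,5) (3,5) (4,6) (5,5)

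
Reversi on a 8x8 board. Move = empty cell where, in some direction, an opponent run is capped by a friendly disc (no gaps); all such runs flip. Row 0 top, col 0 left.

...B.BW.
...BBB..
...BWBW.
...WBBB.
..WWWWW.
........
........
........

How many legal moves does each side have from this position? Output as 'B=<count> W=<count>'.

-- B to move --
(0,7): flips 1 -> legal
(1,6): flips 1 -> legal
(1,7): flips 1 -> legal
(2,2): no bracket -> illegal
(2,7): flips 1 -> legal
(3,1): no bracket -> illegal
(3,2): flips 1 -> legal
(3,7): flips 1 -> legal
(4,1): no bracket -> illegal
(4,7): no bracket -> illegal
(5,1): flips 3 -> legal
(5,2): flips 1 -> legal
(5,3): flips 3 -> legal
(5,4): flips 2 -> legal
(5,5): flips 1 -> legal
(5,6): flips 2 -> legal
(5,7): flips 1 -> legal
B mobility = 13
-- W to move --
(0,2): flips 1 -> legal
(0,4): flips 3 -> legal
(1,2): flips 2 -> legal
(1,6): flips 2 -> legal
(2,2): flips 1 -> legal
(2,7): flips 1 -> legal
(3,2): no bracket -> illegal
(3,7): flips 3 -> legal
(4,7): no bracket -> illegal
W mobility = 7

Answer: B=13 W=7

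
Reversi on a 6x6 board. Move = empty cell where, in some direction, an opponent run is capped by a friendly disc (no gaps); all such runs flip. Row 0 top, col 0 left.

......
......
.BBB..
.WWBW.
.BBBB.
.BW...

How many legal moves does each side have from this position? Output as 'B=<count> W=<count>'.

Answer: B=8 W=9

Derivation:
-- B to move --
(2,0): flips 1 -> legal
(2,4): flips 1 -> legal
(2,5): flips 1 -> legal
(3,0): flips 2 -> legal
(3,5): flips 1 -> legal
(4,0): flips 1 -> legal
(4,5): flips 1 -> legal
(5,3): flips 1 -> legal
B mobility = 8
-- W to move --
(1,0): flips 1 -> legal
(1,1): flips 1 -> legal
(1,2): flips 2 -> legal
(1,3): flips 1 -> legal
(1,4): flips 1 -> legal
(2,0): no bracket -> illegal
(2,4): no bracket -> illegal
(3,0): flips 1 -> legal
(3,5): no bracket -> illegal
(4,0): no bracket -> illegal
(4,5): no bracket -> illegal
(5,0): flips 2 -> legal
(5,3): flips 1 -> legal
(5,4): flips 2 -> legal
(5,5): no bracket -> illegal
W mobility = 9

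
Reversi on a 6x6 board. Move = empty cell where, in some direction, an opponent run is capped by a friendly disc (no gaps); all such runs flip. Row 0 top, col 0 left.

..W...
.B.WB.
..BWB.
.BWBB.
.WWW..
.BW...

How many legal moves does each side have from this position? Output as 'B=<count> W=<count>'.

-- B to move --
(0,1): no bracket -> illegal
(0,3): flips 2 -> legal
(0,4): flips 1 -> legal
(1,2): flips 2 -> legal
(2,1): no bracket -> illegal
(3,0): no bracket -> illegal
(4,0): no bracket -> illegal
(4,4): no bracket -> illegal
(5,0): flips 3 -> legal
(5,3): flips 3 -> legal
(5,4): no bracket -> illegal
B mobility = 5
-- W to move --
(0,0): no bracket -> illegal
(0,1): no bracket -> illegal
(0,3): no bracket -> illegal
(0,4): no bracket -> illegal
(0,5): flips 1 -> legal
(1,0): no bracket -> illegal
(1,2): flips 1 -> legal
(1,5): flips 3 -> legal
(2,0): flips 2 -> legal
(2,1): flips 2 -> legal
(2,5): flips 2 -> legal
(3,0): flips 1 -> legal
(3,5): flips 3 -> legal
(4,0): flips 2 -> legal
(4,4): no bracket -> illegal
(4,5): flips 1 -> legal
(5,0): flips 1 -> legal
W mobility = 11

Answer: B=5 W=11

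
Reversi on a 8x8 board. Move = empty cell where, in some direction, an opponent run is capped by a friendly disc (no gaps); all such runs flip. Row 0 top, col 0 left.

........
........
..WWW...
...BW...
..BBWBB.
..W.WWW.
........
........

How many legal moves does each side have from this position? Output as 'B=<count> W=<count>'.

-- B to move --
(1,1): flips 1 -> legal
(1,2): flips 2 -> legal
(1,3): flips 1 -> legal
(1,4): no bracket -> illegal
(1,5): flips 1 -> legal
(2,1): no bracket -> illegal
(2,5): flips 1 -> legal
(3,1): no bracket -> illegal
(3,2): no bracket -> illegal
(3,5): flips 1 -> legal
(4,1): no bracket -> illegal
(4,7): no bracket -> illegal
(5,1): no bracket -> illegal
(5,3): no bracket -> illegal
(5,7): no bracket -> illegal
(6,1): flips 1 -> legal
(6,2): flips 1 -> legal
(6,3): flips 1 -> legal
(6,4): flips 1 -> legal
(6,5): flips 2 -> legal
(6,6): flips 3 -> legal
(6,7): flips 1 -> legal
B mobility = 13
-- W to move --
(3,1): no bracket -> illegal
(3,2): flips 3 -> legal
(3,5): flips 1 -> legal
(3,6): flips 2 -> legal
(3,7): flips 1 -> legal
(4,1): flips 2 -> legal
(4,7): flips 2 -> legal
(5,1): flips 2 -> legal
(5,3): flips 2 -> legal
(5,7): no bracket -> illegal
W mobility = 8

Answer: B=13 W=8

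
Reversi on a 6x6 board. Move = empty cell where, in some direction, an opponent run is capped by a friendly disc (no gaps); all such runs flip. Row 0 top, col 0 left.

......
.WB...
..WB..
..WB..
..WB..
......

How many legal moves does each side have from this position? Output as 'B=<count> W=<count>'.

Answer: B=7 W=7

Derivation:
-- B to move --
(0,0): flips 2 -> legal
(0,1): no bracket -> illegal
(0,2): no bracket -> illegal
(1,0): flips 1 -> legal
(1,3): no bracket -> illegal
(2,0): no bracket -> illegal
(2,1): flips 2 -> legal
(3,1): flips 1 -> legal
(4,1): flips 2 -> legal
(5,1): flips 1 -> legal
(5,2): flips 3 -> legal
(5,3): no bracket -> illegal
B mobility = 7
-- W to move --
(0,1): no bracket -> illegal
(0,2): flips 1 -> legal
(0,3): no bracket -> illegal
(1,3): flips 1 -> legal
(1,4): flips 1 -> legal
(2,1): no bracket -> illegal
(2,4): flips 2 -> legal
(3,4): flips 1 -> legal
(4,4): flips 2 -> legal
(5,2): no bracket -> illegal
(5,3): no bracket -> illegal
(5,4): flips 1 -> legal
W mobility = 7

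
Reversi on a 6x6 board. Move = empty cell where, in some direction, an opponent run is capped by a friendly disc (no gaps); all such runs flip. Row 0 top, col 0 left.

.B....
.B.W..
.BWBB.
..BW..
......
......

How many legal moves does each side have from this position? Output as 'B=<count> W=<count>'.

Answer: B=7 W=7

Derivation:
-- B to move --
(0,2): flips 1 -> legal
(0,3): flips 1 -> legal
(0,4): no bracket -> illegal
(1,2): flips 1 -> legal
(1,4): no bracket -> illegal
(3,1): no bracket -> illegal
(3,4): flips 1 -> legal
(4,2): flips 1 -> legal
(4,3): flips 1 -> legal
(4,4): flips 2 -> legal
B mobility = 7
-- W to move --
(0,0): flips 1 -> legal
(0,2): no bracket -> illegal
(1,0): no bracket -> illegal
(1,2): no bracket -> illegal
(1,4): no bracket -> illegal
(1,5): flips 1 -> legal
(2,0): flips 1 -> legal
(2,5): flips 2 -> legal
(3,0): no bracket -> illegal
(3,1): flips 1 -> legal
(3,4): no bracket -> illegal
(3,5): flips 1 -> legal
(4,1): no bracket -> illegal
(4,2): flips 1 -> legal
(4,3): no bracket -> illegal
W mobility = 7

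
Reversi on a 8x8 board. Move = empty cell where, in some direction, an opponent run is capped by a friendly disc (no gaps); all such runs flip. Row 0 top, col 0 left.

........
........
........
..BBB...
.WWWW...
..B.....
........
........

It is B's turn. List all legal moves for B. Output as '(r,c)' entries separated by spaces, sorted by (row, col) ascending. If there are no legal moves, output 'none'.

(3,0): flips 1 -> legal
(3,1): no bracket -> illegal
(3,5): no bracket -> illegal
(4,0): no bracket -> illegal
(4,5): no bracket -> illegal
(5,0): flips 1 -> legal
(5,1): flips 1 -> legal
(5,3): flips 1 -> legal
(5,4): flips 2 -> legal
(5,5): flips 1 -> legal

Answer: (3,0) (5,0) (5,1) (5,3) (5,4) (5,5)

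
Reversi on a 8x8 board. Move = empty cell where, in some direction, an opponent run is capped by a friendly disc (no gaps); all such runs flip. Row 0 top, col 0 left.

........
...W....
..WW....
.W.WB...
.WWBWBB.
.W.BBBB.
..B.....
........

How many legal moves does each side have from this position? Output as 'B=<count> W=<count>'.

-- B to move --
(0,2): no bracket -> illegal
(0,3): flips 3 -> legal
(0,4): no bracket -> illegal
(1,1): flips 3 -> legal
(1,2): flips 1 -> legal
(1,4): no bracket -> illegal
(2,0): flips 2 -> legal
(2,1): no bracket -> illegal
(2,4): no bracket -> illegal
(3,0): no bracket -> illegal
(3,2): flips 1 -> legal
(3,5): flips 1 -> legal
(4,0): flips 3 -> legal
(5,0): no bracket -> illegal
(5,2): no bracket -> illegal
(6,0): no bracket -> illegal
(6,1): no bracket -> illegal
B mobility = 7
-- W to move --
(2,4): flips 1 -> legal
(2,5): no bracket -> illegal
(3,2): no bracket -> illegal
(3,5): flips 1 -> legal
(3,6): no bracket -> illegal
(3,7): no bracket -> illegal
(4,7): flips 2 -> legal
(5,2): no bracket -> illegal
(5,7): no bracket -> illegal
(6,1): no bracket -> illegal
(6,3): flips 2 -> legal
(6,4): flips 2 -> legal
(6,5): no bracket -> illegal
(6,6): flips 1 -> legal
(6,7): flips 3 -> legal
(7,1): flips 2 -> legal
(7,2): no bracket -> illegal
(7,3): flips 1 -> legal
W mobility = 9

Answer: B=7 W=9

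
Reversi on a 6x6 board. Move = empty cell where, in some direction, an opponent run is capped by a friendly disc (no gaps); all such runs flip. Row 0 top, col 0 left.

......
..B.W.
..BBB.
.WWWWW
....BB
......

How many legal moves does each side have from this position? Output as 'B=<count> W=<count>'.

Answer: B=7 W=8

Derivation:
-- B to move --
(0,3): no bracket -> illegal
(0,4): flips 1 -> legal
(0,5): flips 1 -> legal
(1,3): no bracket -> illegal
(1,5): no bracket -> illegal
(2,0): no bracket -> illegal
(2,1): no bracket -> illegal
(2,5): flips 1 -> legal
(3,0): no bracket -> illegal
(4,0): flips 1 -> legal
(4,1): flips 1 -> legal
(4,2): flips 2 -> legal
(4,3): flips 1 -> legal
B mobility = 7
-- W to move --
(0,1): flips 2 -> legal
(0,2): flips 2 -> legal
(0,3): no bracket -> illegal
(1,1): flips 1 -> legal
(1,3): flips 3 -> legal
(1,5): flips 1 -> legal
(2,1): no bracket -> illegal
(2,5): no bracket -> illegal
(4,3): no bracket -> illegal
(5,3): flips 1 -> legal
(5,4): flips 1 -> legal
(5,5): flips 2 -> legal
W mobility = 8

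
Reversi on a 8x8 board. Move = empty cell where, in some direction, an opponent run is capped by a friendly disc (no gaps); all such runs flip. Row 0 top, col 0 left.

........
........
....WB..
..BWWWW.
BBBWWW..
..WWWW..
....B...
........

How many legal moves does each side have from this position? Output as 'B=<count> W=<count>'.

Answer: B=10 W=12

Derivation:
-- B to move --
(1,3): no bracket -> illegal
(1,4): flips 4 -> legal
(1,5): flips 2 -> legal
(2,2): no bracket -> illegal
(2,3): flips 1 -> legal
(2,6): no bracket -> illegal
(2,7): no bracket -> illegal
(3,7): flips 4 -> legal
(4,6): flips 4 -> legal
(4,7): flips 1 -> legal
(5,1): no bracket -> illegal
(5,6): no bracket -> illegal
(6,1): flips 3 -> legal
(6,2): flips 1 -> legal
(6,3): flips 1 -> legal
(6,5): flips 5 -> legal
(6,6): no bracket -> illegal
B mobility = 10
-- W to move --
(1,4): flips 1 -> legal
(1,5): flips 1 -> legal
(1,6): flips 1 -> legal
(2,1): flips 1 -> legal
(2,2): flips 2 -> legal
(2,3): no bracket -> illegal
(2,6): flips 1 -> legal
(3,0): flips 1 -> legal
(3,1): flips 2 -> legal
(5,0): no bracket -> illegal
(5,1): flips 1 -> legal
(6,3): no bracket -> illegal
(6,5): no bracket -> illegal
(7,3): flips 1 -> legal
(7,4): flips 1 -> legal
(7,5): flips 1 -> legal
W mobility = 12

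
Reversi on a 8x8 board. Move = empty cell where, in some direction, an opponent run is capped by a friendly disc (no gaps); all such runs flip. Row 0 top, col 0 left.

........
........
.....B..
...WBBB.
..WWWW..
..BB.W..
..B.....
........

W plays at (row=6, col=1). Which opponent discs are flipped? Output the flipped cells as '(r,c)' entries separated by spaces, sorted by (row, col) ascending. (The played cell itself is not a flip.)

Dir NW: first cell '.' (not opp) -> no flip
Dir N: first cell '.' (not opp) -> no flip
Dir NE: opp run (5,2) capped by W -> flip
Dir W: first cell '.' (not opp) -> no flip
Dir E: opp run (6,2), next='.' -> no flip
Dir SW: first cell '.' (not opp) -> no flip
Dir S: first cell '.' (not opp) -> no flip
Dir SE: first cell '.' (not opp) -> no flip

Answer: (5,2)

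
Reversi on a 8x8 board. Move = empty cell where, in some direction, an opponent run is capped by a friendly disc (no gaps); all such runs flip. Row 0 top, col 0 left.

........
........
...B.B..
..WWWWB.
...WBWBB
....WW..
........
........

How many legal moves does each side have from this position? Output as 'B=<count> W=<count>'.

Answer: B=13 W=9

Derivation:
-- B to move --
(2,1): no bracket -> illegal
(2,2): flips 1 -> legal
(2,4): flips 2 -> legal
(2,6): flips 1 -> legal
(3,1): flips 4 -> legal
(4,1): flips 1 -> legal
(4,2): flips 1 -> legal
(5,2): flips 2 -> legal
(5,3): flips 2 -> legal
(5,6): flips 2 -> legal
(6,3): flips 2 -> legal
(6,4): flips 2 -> legal
(6,5): flips 3 -> legal
(6,6): flips 1 -> legal
B mobility = 13
-- W to move --
(1,2): flips 1 -> legal
(1,3): flips 1 -> legal
(1,4): flips 1 -> legal
(1,5): flips 1 -> legal
(1,6): flips 1 -> legal
(2,2): no bracket -> illegal
(2,4): no bracket -> illegal
(2,6): no bracket -> illegal
(2,7): flips 1 -> legal
(3,7): flips 2 -> legal
(5,3): flips 1 -> legal
(5,6): no bracket -> illegal
(5,7): flips 1 -> legal
W mobility = 9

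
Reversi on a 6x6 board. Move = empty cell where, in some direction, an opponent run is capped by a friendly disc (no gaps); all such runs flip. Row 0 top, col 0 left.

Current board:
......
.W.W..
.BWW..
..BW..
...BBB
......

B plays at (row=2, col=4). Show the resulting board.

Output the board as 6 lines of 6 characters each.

Place B at (2,4); scan 8 dirs for brackets.
Dir NW: opp run (1,3), next='.' -> no flip
Dir N: first cell '.' (not opp) -> no flip
Dir NE: first cell '.' (not opp) -> no flip
Dir W: opp run (2,3) (2,2) capped by B -> flip
Dir E: first cell '.' (not opp) -> no flip
Dir SW: opp run (3,3), next='.' -> no flip
Dir S: first cell '.' (not opp) -> no flip
Dir SE: first cell '.' (not opp) -> no flip
All flips: (2,2) (2,3)

Answer: ......
.W.W..
.BBBB.
..BW..
...BBB
......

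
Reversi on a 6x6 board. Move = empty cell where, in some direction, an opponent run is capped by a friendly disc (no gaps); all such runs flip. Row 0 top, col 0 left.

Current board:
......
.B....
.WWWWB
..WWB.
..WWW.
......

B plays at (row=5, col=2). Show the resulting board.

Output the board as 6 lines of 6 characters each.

Place B at (5,2); scan 8 dirs for brackets.
Dir NW: first cell '.' (not opp) -> no flip
Dir N: opp run (4,2) (3,2) (2,2), next='.' -> no flip
Dir NE: opp run (4,3) capped by B -> flip
Dir W: first cell '.' (not opp) -> no flip
Dir E: first cell '.' (not opp) -> no flip
Dir SW: edge -> no flip
Dir S: edge -> no flip
Dir SE: edge -> no flip
All flips: (4,3)

Answer: ......
.B....
.WWWWB
..WWB.
..WBW.
..B...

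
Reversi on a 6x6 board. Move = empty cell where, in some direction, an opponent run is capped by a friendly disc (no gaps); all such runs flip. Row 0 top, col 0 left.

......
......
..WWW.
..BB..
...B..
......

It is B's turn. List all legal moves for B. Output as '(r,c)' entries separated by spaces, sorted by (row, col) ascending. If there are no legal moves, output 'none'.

Answer: (1,1) (1,2) (1,3) (1,4) (1,5)

Derivation:
(1,1): flips 1 -> legal
(1,2): flips 1 -> legal
(1,3): flips 1 -> legal
(1,4): flips 1 -> legal
(1,5): flips 1 -> legal
(2,1): no bracket -> illegal
(2,5): no bracket -> illegal
(3,1): no bracket -> illegal
(3,4): no bracket -> illegal
(3,5): no bracket -> illegal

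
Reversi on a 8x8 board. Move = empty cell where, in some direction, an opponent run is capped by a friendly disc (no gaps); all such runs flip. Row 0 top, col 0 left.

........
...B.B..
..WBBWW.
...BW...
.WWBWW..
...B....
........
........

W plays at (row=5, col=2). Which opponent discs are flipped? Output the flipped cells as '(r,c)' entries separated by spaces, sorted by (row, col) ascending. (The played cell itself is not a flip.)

Answer: (4,3)

Derivation:
Dir NW: first cell 'W' (not opp) -> no flip
Dir N: first cell 'W' (not opp) -> no flip
Dir NE: opp run (4,3) capped by W -> flip
Dir W: first cell '.' (not opp) -> no flip
Dir E: opp run (5,3), next='.' -> no flip
Dir SW: first cell '.' (not opp) -> no flip
Dir S: first cell '.' (not opp) -> no flip
Dir SE: first cell '.' (not opp) -> no flip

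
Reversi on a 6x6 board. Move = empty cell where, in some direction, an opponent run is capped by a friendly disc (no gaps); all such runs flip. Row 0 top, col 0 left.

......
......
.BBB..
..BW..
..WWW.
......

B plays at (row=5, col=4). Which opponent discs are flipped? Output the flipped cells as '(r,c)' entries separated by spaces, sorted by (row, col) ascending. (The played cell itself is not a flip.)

Dir NW: opp run (4,3) capped by B -> flip
Dir N: opp run (4,4), next='.' -> no flip
Dir NE: first cell '.' (not opp) -> no flip
Dir W: first cell '.' (not opp) -> no flip
Dir E: first cell '.' (not opp) -> no flip
Dir SW: edge -> no flip
Dir S: edge -> no flip
Dir SE: edge -> no flip

Answer: (4,3)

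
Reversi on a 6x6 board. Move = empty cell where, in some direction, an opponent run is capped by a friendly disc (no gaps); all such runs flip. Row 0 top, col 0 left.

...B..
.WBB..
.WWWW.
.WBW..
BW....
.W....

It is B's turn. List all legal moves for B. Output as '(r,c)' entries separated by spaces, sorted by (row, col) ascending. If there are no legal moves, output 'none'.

(0,0): no bracket -> illegal
(0,1): no bracket -> illegal
(0,2): no bracket -> illegal
(1,0): flips 2 -> legal
(1,4): flips 1 -> legal
(1,5): no bracket -> illegal
(2,0): no bracket -> illegal
(2,5): no bracket -> illegal
(3,0): flips 2 -> legal
(3,4): flips 2 -> legal
(3,5): flips 1 -> legal
(4,2): flips 1 -> legal
(4,3): flips 2 -> legal
(4,4): no bracket -> illegal
(5,0): flips 1 -> legal
(5,2): no bracket -> illegal

Answer: (1,0) (1,4) (3,0) (3,4) (3,5) (4,2) (4,3) (5,0)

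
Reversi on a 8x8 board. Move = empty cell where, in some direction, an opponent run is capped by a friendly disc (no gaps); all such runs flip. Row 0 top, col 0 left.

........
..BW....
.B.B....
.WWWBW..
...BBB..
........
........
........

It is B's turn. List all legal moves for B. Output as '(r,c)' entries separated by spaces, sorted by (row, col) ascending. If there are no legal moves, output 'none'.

Answer: (0,3) (1,4) (2,2) (2,5) (2,6) (3,0) (3,6) (4,1)

Derivation:
(0,2): no bracket -> illegal
(0,3): flips 1 -> legal
(0,4): no bracket -> illegal
(1,4): flips 1 -> legal
(2,0): no bracket -> illegal
(2,2): flips 1 -> legal
(2,4): no bracket -> illegal
(2,5): flips 1 -> legal
(2,6): flips 1 -> legal
(3,0): flips 3 -> legal
(3,6): flips 1 -> legal
(4,0): no bracket -> illegal
(4,1): flips 2 -> legal
(4,2): no bracket -> illegal
(4,6): no bracket -> illegal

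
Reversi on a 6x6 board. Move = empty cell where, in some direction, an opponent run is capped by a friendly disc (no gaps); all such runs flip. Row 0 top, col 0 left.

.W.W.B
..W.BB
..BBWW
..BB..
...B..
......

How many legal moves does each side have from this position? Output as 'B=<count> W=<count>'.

Answer: B=3 W=4

Derivation:
-- B to move --
(0,0): no bracket -> illegal
(0,2): flips 1 -> legal
(0,4): no bracket -> illegal
(1,0): no bracket -> illegal
(1,1): no bracket -> illegal
(1,3): no bracket -> illegal
(2,1): no bracket -> illegal
(3,4): flips 1 -> legal
(3,5): flips 1 -> legal
B mobility = 3
-- W to move --
(0,4): flips 1 -> legal
(1,1): no bracket -> illegal
(1,3): no bracket -> illegal
(2,1): flips 2 -> legal
(3,1): no bracket -> illegal
(3,4): flips 1 -> legal
(4,1): no bracket -> illegal
(4,2): flips 3 -> legal
(4,4): no bracket -> illegal
(5,2): no bracket -> illegal
(5,3): no bracket -> illegal
(5,4): no bracket -> illegal
W mobility = 4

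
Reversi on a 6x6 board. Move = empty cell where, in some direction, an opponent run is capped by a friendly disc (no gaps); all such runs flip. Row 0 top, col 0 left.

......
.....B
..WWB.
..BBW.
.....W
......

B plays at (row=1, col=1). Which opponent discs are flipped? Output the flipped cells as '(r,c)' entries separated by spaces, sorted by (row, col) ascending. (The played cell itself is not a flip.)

Dir NW: first cell '.' (not opp) -> no flip
Dir N: first cell '.' (not opp) -> no flip
Dir NE: first cell '.' (not opp) -> no flip
Dir W: first cell '.' (not opp) -> no flip
Dir E: first cell '.' (not opp) -> no flip
Dir SW: first cell '.' (not opp) -> no flip
Dir S: first cell '.' (not opp) -> no flip
Dir SE: opp run (2,2) capped by B -> flip

Answer: (2,2)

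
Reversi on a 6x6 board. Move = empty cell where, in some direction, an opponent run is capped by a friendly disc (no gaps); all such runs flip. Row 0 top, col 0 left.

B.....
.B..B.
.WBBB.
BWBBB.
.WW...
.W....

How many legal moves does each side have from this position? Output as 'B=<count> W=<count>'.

Answer: B=6 W=8

Derivation:
-- B to move --
(1,0): flips 1 -> legal
(1,2): flips 1 -> legal
(2,0): flips 1 -> legal
(4,0): flips 1 -> legal
(4,3): no bracket -> illegal
(5,0): flips 1 -> legal
(5,2): flips 2 -> legal
(5,3): no bracket -> illegal
B mobility = 6
-- W to move --
(0,1): flips 1 -> legal
(0,2): no bracket -> illegal
(0,3): no bracket -> illegal
(0,4): no bracket -> illegal
(0,5): flips 3 -> legal
(1,0): no bracket -> illegal
(1,2): flips 2 -> legal
(1,3): flips 1 -> legal
(1,5): flips 2 -> legal
(2,0): no bracket -> illegal
(2,5): flips 3 -> legal
(3,5): flips 3 -> legal
(4,0): no bracket -> illegal
(4,3): flips 1 -> legal
(4,4): no bracket -> illegal
(4,5): no bracket -> illegal
W mobility = 8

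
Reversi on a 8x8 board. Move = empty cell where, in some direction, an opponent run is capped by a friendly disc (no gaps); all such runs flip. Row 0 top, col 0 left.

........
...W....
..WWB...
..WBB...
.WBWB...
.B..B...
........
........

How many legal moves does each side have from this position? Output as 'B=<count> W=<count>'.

Answer: B=9 W=7

Derivation:
-- B to move --
(0,2): flips 1 -> legal
(0,3): flips 2 -> legal
(0,4): no bracket -> illegal
(1,1): flips 1 -> legal
(1,2): flips 3 -> legal
(1,4): no bracket -> illegal
(2,1): flips 4 -> legal
(3,0): no bracket -> illegal
(3,1): flips 2 -> legal
(4,0): flips 1 -> legal
(5,0): no bracket -> illegal
(5,2): flips 1 -> legal
(5,3): flips 1 -> legal
B mobility = 9
-- W to move --
(1,4): no bracket -> illegal
(1,5): no bracket -> illegal
(2,5): flips 2 -> legal
(3,1): no bracket -> illegal
(3,5): flips 3 -> legal
(4,0): no bracket -> illegal
(4,5): flips 2 -> legal
(5,0): no bracket -> illegal
(5,2): flips 1 -> legal
(5,3): no bracket -> illegal
(5,5): flips 2 -> legal
(6,0): no bracket -> illegal
(6,1): flips 1 -> legal
(6,2): no bracket -> illegal
(6,3): no bracket -> illegal
(6,4): no bracket -> illegal
(6,5): flips 1 -> legal
W mobility = 7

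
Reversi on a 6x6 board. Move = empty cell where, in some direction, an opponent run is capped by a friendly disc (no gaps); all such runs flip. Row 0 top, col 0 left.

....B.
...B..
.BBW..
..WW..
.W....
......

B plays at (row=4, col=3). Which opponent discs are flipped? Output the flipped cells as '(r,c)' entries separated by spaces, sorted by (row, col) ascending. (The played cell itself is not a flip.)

Dir NW: opp run (3,2) capped by B -> flip
Dir N: opp run (3,3) (2,3) capped by B -> flip
Dir NE: first cell '.' (not opp) -> no flip
Dir W: first cell '.' (not opp) -> no flip
Dir E: first cell '.' (not opp) -> no flip
Dir SW: first cell '.' (not opp) -> no flip
Dir S: first cell '.' (not opp) -> no flip
Dir SE: first cell '.' (not opp) -> no flip

Answer: (2,3) (3,2) (3,3)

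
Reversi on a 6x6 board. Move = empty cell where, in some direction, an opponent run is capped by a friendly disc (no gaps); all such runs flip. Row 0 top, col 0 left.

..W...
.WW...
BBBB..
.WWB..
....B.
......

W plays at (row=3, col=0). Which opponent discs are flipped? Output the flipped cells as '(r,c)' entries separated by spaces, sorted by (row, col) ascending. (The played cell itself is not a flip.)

Dir NW: edge -> no flip
Dir N: opp run (2,0), next='.' -> no flip
Dir NE: opp run (2,1) capped by W -> flip
Dir W: edge -> no flip
Dir E: first cell 'W' (not opp) -> no flip
Dir SW: edge -> no flip
Dir S: first cell '.' (not opp) -> no flip
Dir SE: first cell '.' (not opp) -> no flip

Answer: (2,1)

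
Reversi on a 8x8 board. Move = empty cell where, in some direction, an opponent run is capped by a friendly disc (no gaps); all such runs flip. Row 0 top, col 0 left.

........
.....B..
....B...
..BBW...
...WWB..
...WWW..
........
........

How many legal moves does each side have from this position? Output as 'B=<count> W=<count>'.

-- B to move --
(2,3): flips 1 -> legal
(2,5): no bracket -> illegal
(3,5): flips 1 -> legal
(4,2): flips 2 -> legal
(4,6): no bracket -> illegal
(5,2): no bracket -> illegal
(5,6): no bracket -> illegal
(6,2): no bracket -> illegal
(6,3): flips 3 -> legal
(6,4): flips 3 -> legal
(6,5): flips 3 -> legal
(6,6): flips 2 -> legal
B mobility = 7
-- W to move --
(0,4): no bracket -> illegal
(0,5): no bracket -> illegal
(0,6): no bracket -> illegal
(1,3): no bracket -> illegal
(1,4): flips 1 -> legal
(1,6): no bracket -> illegal
(2,1): flips 1 -> legal
(2,2): flips 1 -> legal
(2,3): flips 1 -> legal
(2,5): no bracket -> illegal
(2,6): no bracket -> illegal
(3,1): flips 2 -> legal
(3,5): flips 1 -> legal
(3,6): flips 1 -> legal
(4,1): no bracket -> illegal
(4,2): no bracket -> illegal
(4,6): flips 1 -> legal
(5,6): flips 1 -> legal
W mobility = 9

Answer: B=7 W=9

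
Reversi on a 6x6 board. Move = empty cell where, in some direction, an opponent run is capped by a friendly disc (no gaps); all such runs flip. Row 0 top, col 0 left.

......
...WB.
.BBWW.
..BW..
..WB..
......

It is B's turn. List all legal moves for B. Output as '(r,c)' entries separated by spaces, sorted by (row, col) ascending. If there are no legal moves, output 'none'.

(0,2): no bracket -> illegal
(0,3): flips 3 -> legal
(0,4): flips 1 -> legal
(1,2): flips 1 -> legal
(1,5): no bracket -> illegal
(2,5): flips 2 -> legal
(3,1): no bracket -> illegal
(3,4): flips 2 -> legal
(3,5): no bracket -> illegal
(4,1): flips 1 -> legal
(4,4): flips 1 -> legal
(5,1): no bracket -> illegal
(5,2): flips 1 -> legal
(5,3): no bracket -> illegal

Answer: (0,3) (0,4) (1,2) (2,5) (3,4) (4,1) (4,4) (5,2)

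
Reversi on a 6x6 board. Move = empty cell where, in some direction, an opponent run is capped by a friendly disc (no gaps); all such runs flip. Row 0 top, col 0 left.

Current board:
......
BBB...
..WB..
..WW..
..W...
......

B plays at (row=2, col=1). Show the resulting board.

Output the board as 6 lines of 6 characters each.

Place B at (2,1); scan 8 dirs for brackets.
Dir NW: first cell 'B' (not opp) -> no flip
Dir N: first cell 'B' (not opp) -> no flip
Dir NE: first cell 'B' (not opp) -> no flip
Dir W: first cell '.' (not opp) -> no flip
Dir E: opp run (2,2) capped by B -> flip
Dir SW: first cell '.' (not opp) -> no flip
Dir S: first cell '.' (not opp) -> no flip
Dir SE: opp run (3,2), next='.' -> no flip
All flips: (2,2)

Answer: ......
BBB...
.BBB..
..WW..
..W...
......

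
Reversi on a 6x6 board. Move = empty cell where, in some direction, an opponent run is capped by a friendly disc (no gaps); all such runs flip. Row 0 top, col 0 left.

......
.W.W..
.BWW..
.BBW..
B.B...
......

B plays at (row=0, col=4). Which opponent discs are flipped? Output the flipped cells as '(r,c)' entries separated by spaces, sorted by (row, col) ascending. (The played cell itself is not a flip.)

Dir NW: edge -> no flip
Dir N: edge -> no flip
Dir NE: edge -> no flip
Dir W: first cell '.' (not opp) -> no flip
Dir E: first cell '.' (not opp) -> no flip
Dir SW: opp run (1,3) (2,2) capped by B -> flip
Dir S: first cell '.' (not opp) -> no flip
Dir SE: first cell '.' (not opp) -> no flip

Answer: (1,3) (2,2)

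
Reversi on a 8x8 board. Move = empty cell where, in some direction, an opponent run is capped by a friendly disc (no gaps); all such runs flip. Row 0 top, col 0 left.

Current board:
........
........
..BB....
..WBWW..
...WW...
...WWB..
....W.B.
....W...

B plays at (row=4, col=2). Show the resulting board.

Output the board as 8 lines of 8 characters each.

Place B at (4,2); scan 8 dirs for brackets.
Dir NW: first cell '.' (not opp) -> no flip
Dir N: opp run (3,2) capped by B -> flip
Dir NE: first cell 'B' (not opp) -> no flip
Dir W: first cell '.' (not opp) -> no flip
Dir E: opp run (4,3) (4,4), next='.' -> no flip
Dir SW: first cell '.' (not opp) -> no flip
Dir S: first cell '.' (not opp) -> no flip
Dir SE: opp run (5,3) (6,4), next='.' -> no flip
All flips: (3,2)

Answer: ........
........
..BB....
..BBWW..
..BWW...
...WWB..
....W.B.
....W...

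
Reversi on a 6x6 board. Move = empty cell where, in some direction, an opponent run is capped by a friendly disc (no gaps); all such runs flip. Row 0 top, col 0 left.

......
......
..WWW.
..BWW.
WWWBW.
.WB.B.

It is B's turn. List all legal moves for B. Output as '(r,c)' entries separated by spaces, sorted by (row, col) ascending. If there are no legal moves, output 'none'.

(1,1): no bracket -> illegal
(1,2): flips 1 -> legal
(1,3): flips 2 -> legal
(1,4): flips 4 -> legal
(1,5): no bracket -> illegal
(2,1): no bracket -> illegal
(2,5): flips 1 -> legal
(3,0): flips 1 -> legal
(3,1): no bracket -> illegal
(3,5): flips 2 -> legal
(4,5): flips 1 -> legal
(5,0): flips 2 -> legal
(5,3): no bracket -> illegal
(5,5): no bracket -> illegal

Answer: (1,2) (1,3) (1,4) (2,5) (3,0) (3,5) (4,5) (5,0)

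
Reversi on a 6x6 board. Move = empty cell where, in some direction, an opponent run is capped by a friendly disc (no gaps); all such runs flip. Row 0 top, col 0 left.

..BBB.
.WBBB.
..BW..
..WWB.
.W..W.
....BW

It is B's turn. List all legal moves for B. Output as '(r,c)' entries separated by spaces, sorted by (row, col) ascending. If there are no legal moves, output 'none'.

Answer: (0,0) (1,0) (2,0) (2,4) (3,1) (4,2) (4,3) (5,0)

Derivation:
(0,0): flips 1 -> legal
(0,1): no bracket -> illegal
(1,0): flips 1 -> legal
(2,0): flips 1 -> legal
(2,1): no bracket -> illegal
(2,4): flips 1 -> legal
(3,0): no bracket -> illegal
(3,1): flips 2 -> legal
(3,5): no bracket -> illegal
(4,0): no bracket -> illegal
(4,2): flips 1 -> legal
(4,3): flips 2 -> legal
(4,5): no bracket -> illegal
(5,0): flips 3 -> legal
(5,1): no bracket -> illegal
(5,2): no bracket -> illegal
(5,3): no bracket -> illegal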